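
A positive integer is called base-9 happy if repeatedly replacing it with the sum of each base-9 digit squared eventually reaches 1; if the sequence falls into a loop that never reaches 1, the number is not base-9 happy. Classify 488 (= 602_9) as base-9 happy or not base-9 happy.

488 = (6,0,2)_9 → 6² + 0² + 2² = 40
40 = (4,4)_9 → 4² + 4² = 32
32 = (3,5)_9 → 3² + 5² = 34
34 = (3,7)_9 → 3² + 7² = 58
58 = (6,4)_9 → 6² + 4² = 52
52 = (5,7)_9 → 5² + 7² = 74
74 = (8,2)_9 → 8² + 2² = 68
68 = (7,5)_9 → 7² + 5² = 74  — 74 already seen; the sequence cycles without reaching 1.

not base-9 happy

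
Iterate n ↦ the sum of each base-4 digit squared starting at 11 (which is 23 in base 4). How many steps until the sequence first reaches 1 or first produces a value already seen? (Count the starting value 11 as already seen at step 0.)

5

11 = (2,3)_4 → 2² + 3² = 4 + 9 = 13
13 = (3,1)_4 → 3² + 1² = 9 + 1 = 10
10 = (2,2)_4 → 2² + 2² = 4 + 4 = 8
8 = (2,0)_4 → 2² + 0² = 4 + 0 = 4
4 = (1,0)_4 → 1² + 0² = 1 + 0 = 1  — reached 1.
That took 5 steps.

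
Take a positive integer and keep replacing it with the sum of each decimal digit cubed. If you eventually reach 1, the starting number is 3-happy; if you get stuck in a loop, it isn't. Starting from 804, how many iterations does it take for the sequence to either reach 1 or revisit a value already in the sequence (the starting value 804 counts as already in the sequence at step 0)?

804 → 8³ + 0³ + 4³ = 576
576 → 5³ + 7³ + 6³ = 684
684 → 6³ + 8³ + 4³ = 792
792 → 7³ + 9³ + 2³ = 1080
1080 → 1³ + 0³ + 8³ + 0³ = 513
513 → 5³ + 1³ + 3³ = 153
153 → 1³ + 5³ + 3³ = 153  — 153 repeats.
That took 7 steps.

7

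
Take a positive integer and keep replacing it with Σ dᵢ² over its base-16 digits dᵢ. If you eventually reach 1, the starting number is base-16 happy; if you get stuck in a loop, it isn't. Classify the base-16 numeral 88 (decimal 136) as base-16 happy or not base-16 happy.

base-16 happy

136 = (8,8)_16 → 128
128 = (8,0)_16 → 64
64 = (4,0)_16 → 16
16 = (1,0)_16 → 1  — reached 1.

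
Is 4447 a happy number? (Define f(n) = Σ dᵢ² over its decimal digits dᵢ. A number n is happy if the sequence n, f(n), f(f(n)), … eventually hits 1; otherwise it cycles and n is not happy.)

4447 → 4² + 4² + 4² + 7² = 97
97 → 9² + 7² = 130
130 → 1² + 3² + 0² = 10
10 → 1² + 0² = 1  — reached 1.

happy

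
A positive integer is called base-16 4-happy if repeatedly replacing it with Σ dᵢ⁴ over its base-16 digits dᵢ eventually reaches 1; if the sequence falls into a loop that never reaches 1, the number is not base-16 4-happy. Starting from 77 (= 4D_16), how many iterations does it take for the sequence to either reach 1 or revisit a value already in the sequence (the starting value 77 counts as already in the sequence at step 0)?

77 = (4,13)_16 → 4⁴ + 13⁴ = 256 + 28561 = 28817
28817 = (7,0,9,1)_16 → 7⁴ + 0⁴ + 9⁴ + 1⁴ = 2401 + 0 + 6561 + 1 = 8963
8963 = (2,3,0,3)_16 → 2⁴ + 3⁴ + 0⁴ + 3⁴ = 16 + 81 + 0 + 81 = 178
178 = (11,2)_16 → 11⁴ + 2⁴ = 14641 + 16 = 14657
14657 = (3,9,4,1)_16 → 3⁴ + 9⁴ + 4⁴ + 1⁴ = 81 + 6561 + 256 + 1 = 6899
6899 = (1,10,15,3)_16 → 1⁴ + 10⁴ + 15⁴ + 3⁴ = 1 + 10000 + 50625 + 81 = 60707
60707 = (14,13,2,3)_16 → 14⁴ + 13⁴ + 2⁴ + 3⁴ = 38416 + 28561 + 16 + 81 = 67074
67074 = (1,0,6,0,2)_16 → 1⁴ + 0⁴ + 6⁴ + 0⁴ + 2⁴ = 1 + 0 + 1296 + 0 + 16 = 1313
1313 = (5,2,1)_16 → 5⁴ + 2⁴ + 1⁴ = 625 + 16 + 1 = 642
642 = (2,8,2)_16 → 2⁴ + 8⁴ + 2⁴ = 16 + 4096 + 16 = 4128
4128 = (1,0,2,0)_16 → 1⁴ + 0⁴ + 2⁴ + 0⁴ = 1 + 0 + 16 + 0 = 17
17 = (1,1)_16 → 1⁴ + 1⁴ = 1 + 1 = 2
2 = (2)_16 → 2⁴ = 16
16 = (1,0)_16 → 1⁴ + 0⁴ = 1 + 0 = 1  — reached 1.
That took 14 steps.

14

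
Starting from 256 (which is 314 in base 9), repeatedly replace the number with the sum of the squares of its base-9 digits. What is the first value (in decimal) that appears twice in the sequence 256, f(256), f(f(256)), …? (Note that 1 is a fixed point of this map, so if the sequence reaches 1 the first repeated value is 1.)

256 = (3,1,4)_9 → 3² + 1² + 4² = 9 + 1 + 16 = 26
26 = (2,8)_9 → 2² + 8² = 4 + 64 = 68
68 = (7,5)_9 → 7² + 5² = 49 + 25 = 74
74 = (8,2)_9 → 8² + 2² = 64 + 4 = 68  — 68 already appeared earlier.

68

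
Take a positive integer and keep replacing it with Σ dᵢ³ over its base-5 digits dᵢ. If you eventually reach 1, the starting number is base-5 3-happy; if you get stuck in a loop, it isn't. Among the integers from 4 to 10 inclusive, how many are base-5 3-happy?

4: 4 → 64 → 80 → 28 → 28  (repeats 28)
5: 5 → 1  (reaches 1)
6: 6 → 2 → 8 → 28 → 28  (repeats 28)
7: 7 → 9 → 65 → 35 → 9  (repeats 9)
8: 8 → 28 → 28  (repeats 28)
9: 9 → 65 → 35 → 9  (repeats 9)
10: 10 → 8 → 28 → 28  (repeats 28)
base-5 3-happy: 5

1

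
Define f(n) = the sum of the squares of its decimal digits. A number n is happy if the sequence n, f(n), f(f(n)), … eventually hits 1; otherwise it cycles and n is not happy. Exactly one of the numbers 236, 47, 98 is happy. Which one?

236

236: 236 → 49 → 97 → 130 → 10 → 1  — reaches 1 (happy)
47: 47 → 65 → 61 → 37 → 58 → 89 → 145 → 42 → 20 → 4 → 16 → 37  — repeats 37 (not happy)
98: 98 → 145 → 42 → 20 → 4 → 16 → 37 → 58 → 89 → 145  — repeats 145 (not happy)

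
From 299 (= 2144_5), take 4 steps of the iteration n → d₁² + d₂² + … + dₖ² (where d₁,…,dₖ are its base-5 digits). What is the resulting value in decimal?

299 = (2,1,4,4)_5 → 2² + 1² + 4² + 4² = 4 + 1 + 16 + 16 = 37
37 = (1,2,2)_5 → 1² + 2² + 2² = 1 + 4 + 4 = 9
9 = (1,4)_5 → 1² + 4² = 1 + 16 = 17
17 = (3,2)_5 → 3² + 2² = 9 + 4 = 13

13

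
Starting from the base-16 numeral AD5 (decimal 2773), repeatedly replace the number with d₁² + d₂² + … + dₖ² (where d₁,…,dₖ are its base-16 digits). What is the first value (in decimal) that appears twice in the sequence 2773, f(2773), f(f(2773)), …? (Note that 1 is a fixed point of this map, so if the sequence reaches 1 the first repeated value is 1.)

2773 = (10,13,5)_16 → 10² + 13² + 5² = 100 + 169 + 25 = 294
294 = (1,2,6)_16 → 1² + 2² + 6² = 1 + 4 + 36 = 41
41 = (2,9)_16 → 2² + 9² = 4 + 81 = 85
85 = (5,5)_16 → 5² + 5² = 25 + 25 = 50
50 = (3,2)_16 → 3² + 2² = 9 + 4 = 13
13 = (13)_16 → 13² = 169
169 = (10,9)_16 → 10² + 9² = 100 + 81 = 181
181 = (11,5)_16 → 11² + 5² = 121 + 25 = 146
146 = (9,2)_16 → 9² + 2² = 81 + 4 = 85  — 85 already appeared earlier.

85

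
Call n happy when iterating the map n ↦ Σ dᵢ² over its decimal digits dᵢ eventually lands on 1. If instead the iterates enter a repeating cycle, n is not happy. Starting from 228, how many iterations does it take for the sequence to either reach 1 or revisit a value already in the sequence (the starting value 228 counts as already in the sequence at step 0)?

228 → 2² + 2² + 8² = 72
72 → 7² + 2² = 53
53 → 5² + 3² = 34
34 → 3² + 4² = 25
25 → 2² + 5² = 29
29 → 2² + 9² = 85
85 → 8² + 5² = 89
89 → 8² + 9² = 145
145 → 1² + 4² + 5² = 42
42 → 4² + 2² = 20
20 → 2² + 0² = 4
4 → 4² = 16
16 → 1² + 6² = 37
37 → 3² + 7² = 58
58 → 5² + 8² = 89  — 89 repeats.
That took 15 steps.

15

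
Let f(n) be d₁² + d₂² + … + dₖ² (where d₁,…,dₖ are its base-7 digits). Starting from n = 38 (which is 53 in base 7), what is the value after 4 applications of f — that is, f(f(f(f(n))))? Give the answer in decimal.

10

38 = (5,3)_7 → 34
34 = (4,6)_7 → 52
52 = (1,0,3)_7 → 10
10 = (1,3)_7 → 10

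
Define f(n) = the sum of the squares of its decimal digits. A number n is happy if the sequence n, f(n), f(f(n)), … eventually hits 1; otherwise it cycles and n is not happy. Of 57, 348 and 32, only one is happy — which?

57: 57 → 74 → 65 → 61 → 37 → 58 → 89 → 145 → 42 → 20 → 4 → 16 → 37  — repeats 37 (not happy)
348: 348 → 89 → 145 → 42 → 20 → 4 → 16 → 37 → 58 → 89  — repeats 89 (not happy)
32: 32 → 13 → 10 → 1  — reaches 1 (happy)

32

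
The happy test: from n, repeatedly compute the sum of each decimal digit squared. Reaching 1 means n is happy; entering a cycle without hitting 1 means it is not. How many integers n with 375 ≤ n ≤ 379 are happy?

2

375: 375 → 83 → 73 → 58 → 89 → 145 → 42 → 20 → 4 → 16 → 37 → 58  — not happy
376: 376 → 94 → 97 → 130 → 10 → 1  — happy
377: 377 → 107 → 50 → 25 → 29 → 85 → 89 → 145 → 42 → 20 → 4 → 16 → 37 → 58 → 89  — not happy
378: 378 → 122 → 9 → 81 → 65 → 61 → 37 → 58 → 89 → 145 → 42 → 20 → 4 → 16 → 37  — not happy
379: 379 → 139 → 91 → 82 → 68 → 100 → 1  — happy
happy: 376, 379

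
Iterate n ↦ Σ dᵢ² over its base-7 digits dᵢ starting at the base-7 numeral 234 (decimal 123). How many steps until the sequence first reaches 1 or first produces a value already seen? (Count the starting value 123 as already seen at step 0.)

123 = (2,3,4)_7 → 2² + 3² + 4² = 29
29 = (4,1)_7 → 4² + 1² = 17
17 = (2,3)_7 → 2² + 3² = 13
13 = (1,6)_7 → 1² + 6² = 37
37 = (5,2)_7 → 5² + 2² = 29  — 29 repeats.
That took 5 steps.

5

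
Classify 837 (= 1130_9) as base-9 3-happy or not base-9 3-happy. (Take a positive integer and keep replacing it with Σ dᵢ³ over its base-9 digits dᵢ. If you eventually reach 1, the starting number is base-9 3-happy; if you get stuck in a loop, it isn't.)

837 = (1,1,3,0)_9 → 1³ + 1³ + 3³ + 0³ = 29
29 = (3,2)_9 → 3³ + 2³ = 35
35 = (3,8)_9 → 3³ + 8³ = 539
539 = (6,5,8)_9 → 6³ + 5³ + 8³ = 853
853 = (1,1,4,7)_9 → 1³ + 1³ + 4³ + 7³ = 409
409 = (5,0,4)_9 → 5³ + 0³ + 4³ = 189
189 = (2,3,0)_9 → 2³ + 3³ + 0³ = 35  — 35 already seen; the sequence cycles without reaching 1.

not base-9 3-happy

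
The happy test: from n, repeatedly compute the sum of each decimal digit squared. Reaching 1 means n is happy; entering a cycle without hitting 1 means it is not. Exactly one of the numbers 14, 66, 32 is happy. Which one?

32

14: 14 → 17 → 50 → 25 → 29 → 85 → 89 → 145 → 42 → 20 → 4 → 16 → 37 → 58 → 89  — repeats 89 (not happy)
66: 66 → 72 → 53 → 34 → 25 → 29 → 85 → 89 → 145 → 42 → 20 → 4 → 16 → 37 → 58 → 89  — repeats 89 (not happy)
32: 32 → 13 → 10 → 1  — reaches 1 (happy)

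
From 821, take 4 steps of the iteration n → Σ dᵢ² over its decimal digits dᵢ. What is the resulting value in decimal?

821 → 8² + 2² + 1² = 69
69 → 6² + 9² = 117
117 → 1² + 1² + 7² = 51
51 → 5² + 1² = 26

26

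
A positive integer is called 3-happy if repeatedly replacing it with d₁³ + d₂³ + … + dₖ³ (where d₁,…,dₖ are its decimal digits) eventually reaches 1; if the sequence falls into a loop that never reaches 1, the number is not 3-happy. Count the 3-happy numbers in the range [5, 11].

1

5: 5 → 125 → 134 → 92 → 737 → 713 → 371 → 371  (repeats 371)
6: 6 → 216 → 225 → 141 → 66 → 432 → 99 → 1458 → 702 → 351 → 153 → 153  (repeats 153)
7: 7 → 343 → 118 → 514 → 190 → 730 → 370 → 370  (repeats 370)
8: 8 → 512 → 134 → 92 → 737 → 713 → 371 → 371  (repeats 371)
9: 9 → 729 → 1080 → 513 → 153 → 153  (repeats 153)
10: 10 → 1  (reaches 1)
11: 11 → 2 → 8 → 512 → 134 → 92 → 737 → 713 → 371 → 371  (repeats 371)
3-happy: 10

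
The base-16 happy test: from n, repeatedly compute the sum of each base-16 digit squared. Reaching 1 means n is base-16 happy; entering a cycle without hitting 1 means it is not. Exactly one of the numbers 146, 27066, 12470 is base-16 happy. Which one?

12470

146: 146 → 85 → 50 → 13 → 169 → 181 → 146  — repeats 146 (not base-16 happy)
27066: 27066 → 338 → 30 → 197 → 169 → 181 → 146 → 85 → 50 → 13 → 169  — repeats 169 (not base-16 happy)
12470: 12470 → 166 → 136 → 128 → 64 → 16 → 1  — reaches 1 (base-16 happy)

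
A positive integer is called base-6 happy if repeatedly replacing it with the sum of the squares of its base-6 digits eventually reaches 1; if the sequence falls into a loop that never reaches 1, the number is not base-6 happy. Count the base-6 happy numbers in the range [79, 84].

79: 79 → 6 → 1  — base-6 happy
80: 80 → 9 → 10 → 17 → 29 → 41 → 26 → 20 → 13 → 5 → 25 → 17  — not base-6 happy
81: 81 → 14 → 8 → 5 → 25 → 17 → 29 → 41 → 26 → 20 → 13 → 5  — not base-6 happy
82: 82 → 21 → 18 → 9 → 10 → 17 → 29 → 41 → 26 → 20 → 13 → 5 → 25 → 17  — not base-6 happy
83: 83 → 30 → 25 → 17 → 29 → 41 → 26 → 20 → 13 → 5 → 25  — not base-6 happy
84: 84 → 8 → 5 → 25 → 17 → 29 → 41 → 26 → 20 → 13 → 5  — not base-6 happy
base-6 happy: 79

1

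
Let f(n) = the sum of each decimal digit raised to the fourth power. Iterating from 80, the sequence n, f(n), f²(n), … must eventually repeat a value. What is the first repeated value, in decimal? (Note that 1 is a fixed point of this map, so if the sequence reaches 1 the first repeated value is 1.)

4179

80 → 8⁴ + 0⁴ = 4096 + 0 = 4096
4096 → 4⁴ + 0⁴ + 9⁴ + 6⁴ = 256 + 0 + 6561 + 1296 = 8113
8113 → 8⁴ + 1⁴ + 1⁴ + 3⁴ = 4096 + 1 + 1 + 81 = 4179
4179 → 4⁴ + 1⁴ + 7⁴ + 9⁴ = 256 + 1 + 2401 + 6561 = 9219
9219 → 9⁴ + 2⁴ + 1⁴ + 9⁴ = 6561 + 16 + 1 + 6561 = 13139
13139 → 1⁴ + 3⁴ + 1⁴ + 3⁴ + 9⁴ = 1 + 81 + 1 + 81 + 6561 = 6725
6725 → 6⁴ + 7⁴ + 2⁴ + 5⁴ = 1296 + 2401 + 16 + 625 = 4338
4338 → 4⁴ + 3⁴ + 3⁴ + 8⁴ = 256 + 81 + 81 + 4096 = 4514
4514 → 4⁴ + 5⁴ + 1⁴ + 4⁴ = 256 + 625 + 1 + 256 = 1138
1138 → 1⁴ + 1⁴ + 3⁴ + 8⁴ = 1 + 1 + 81 + 4096 = 4179  — 4179 already appeared earlier.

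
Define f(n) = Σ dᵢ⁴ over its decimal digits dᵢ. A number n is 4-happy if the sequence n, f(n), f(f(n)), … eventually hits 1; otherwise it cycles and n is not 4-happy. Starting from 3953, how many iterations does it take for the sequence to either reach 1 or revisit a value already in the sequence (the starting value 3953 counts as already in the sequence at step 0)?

3953 → 3⁴ + 9⁴ + 5⁴ + 3⁴ = 7348
7348 → 7⁴ + 3⁴ + 4⁴ + 8⁴ = 6834
6834 → 6⁴ + 8⁴ + 3⁴ + 4⁴ = 5729
5729 → 5⁴ + 7⁴ + 2⁴ + 9⁴ = 9603
9603 → 9⁴ + 6⁴ + 0⁴ + 3⁴ = 7938
7938 → 7⁴ + 9⁴ + 3⁴ + 8⁴ = 13139
13139 → 1⁴ + 3⁴ + 1⁴ + 3⁴ + 9⁴ = 6725
6725 → 6⁴ + 7⁴ + 2⁴ + 5⁴ = 4338
4338 → 4⁴ + 3⁴ + 3⁴ + 8⁴ = 4514
4514 → 4⁴ + 5⁴ + 1⁴ + 4⁴ = 1138
1138 → 1⁴ + 1⁴ + 3⁴ + 8⁴ = 4179
4179 → 4⁴ + 1⁴ + 7⁴ + 9⁴ = 9219
9219 → 9⁴ + 2⁴ + 1⁴ + 9⁴ = 13139  — 13139 repeats.
That took 13 steps.

13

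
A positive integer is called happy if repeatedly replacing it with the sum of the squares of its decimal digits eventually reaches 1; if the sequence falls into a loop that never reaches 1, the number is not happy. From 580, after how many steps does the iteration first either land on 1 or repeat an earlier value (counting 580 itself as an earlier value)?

580 → 5² + 8² + 0² = 89
89 → 8² + 9² = 145
145 → 1² + 4² + 5² = 42
42 → 4² + 2² = 20
20 → 2² + 0² = 4
4 → 4² = 16
16 → 1² + 6² = 37
37 → 3² + 7² = 58
58 → 5² + 8² = 89  — 89 repeats.
That took 9 steps.

9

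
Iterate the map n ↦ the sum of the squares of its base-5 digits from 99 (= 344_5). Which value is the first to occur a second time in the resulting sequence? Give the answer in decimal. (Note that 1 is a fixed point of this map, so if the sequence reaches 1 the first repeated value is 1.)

99 = (3,4,4)_5 → 41
41 = (1,3,1)_5 → 11
11 = (2,1)_5 → 5
5 = (1,0)_5 → 1  — reached the fixed point 1.
1 → 1, so 1 is the first repeated value.

1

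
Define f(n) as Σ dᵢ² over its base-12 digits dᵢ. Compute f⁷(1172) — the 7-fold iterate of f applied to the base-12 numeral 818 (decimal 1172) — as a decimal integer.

1172 = (8,1,8)_12 → 8² + 1² + 8² = 64 + 1 + 64 = 129
129 = (10,9)_12 → 10² + 9² = 100 + 81 = 181
181 = (1,3,1)_12 → 1² + 3² + 1² = 1 + 9 + 1 = 11
11 = (11)_12 → 11² = 121
121 = (10,1)_12 → 10² + 1² = 100 + 1 = 101
101 = (8,5)_12 → 8² + 5² = 64 + 25 = 89
89 = (7,5)_12 → 7² + 5² = 49 + 25 = 74

74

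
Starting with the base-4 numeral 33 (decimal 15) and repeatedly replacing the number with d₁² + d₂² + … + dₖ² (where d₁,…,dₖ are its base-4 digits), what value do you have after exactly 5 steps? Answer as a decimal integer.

1

15 = (3,3)_4 → 3² + 3² = 18
18 = (1,0,2)_4 → 1² + 0² + 2² = 5
5 = (1,1)_4 → 1² + 1² = 2
2 = (2)_4 → 2² = 4
4 = (1,0)_4 → 1² + 0² = 1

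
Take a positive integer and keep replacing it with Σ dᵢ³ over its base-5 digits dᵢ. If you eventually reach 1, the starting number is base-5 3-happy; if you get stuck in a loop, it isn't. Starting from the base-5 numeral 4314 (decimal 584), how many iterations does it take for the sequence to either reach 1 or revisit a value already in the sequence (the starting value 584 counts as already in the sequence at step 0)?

6

584 = (4,3,1,4)_5 → 4³ + 3³ + 1³ + 4³ = 64 + 27 + 1 + 64 = 156
156 = (1,1,1,1)_5 → 1³ + 1³ + 1³ + 1³ = 1 + 1 + 1 + 1 = 4
4 = (4)_5 → 4³ = 64
64 = (2,2,4)_5 → 2³ + 2³ + 4³ = 8 + 8 + 64 = 80
80 = (3,1,0)_5 → 3³ + 1³ + 0³ = 27 + 1 + 0 = 28
28 = (1,0,3)_5 → 1³ + 0³ + 3³ = 1 + 0 + 27 = 28  — 28 repeats.
That took 6 steps.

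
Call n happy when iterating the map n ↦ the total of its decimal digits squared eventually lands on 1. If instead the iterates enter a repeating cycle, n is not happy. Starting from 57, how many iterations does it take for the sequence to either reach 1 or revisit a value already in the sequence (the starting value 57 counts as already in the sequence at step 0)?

12

57 → 5² + 7² = 74
74 → 7² + 4² = 65
65 → 6² + 5² = 61
61 → 6² + 1² = 37
37 → 3² + 7² = 58
58 → 5² + 8² = 89
89 → 8² + 9² = 145
145 → 1² + 4² + 5² = 42
42 → 4² + 2² = 20
20 → 2² + 0² = 4
4 → 4² = 16
16 → 1² + 6² = 37  — 37 repeats.
That took 12 steps.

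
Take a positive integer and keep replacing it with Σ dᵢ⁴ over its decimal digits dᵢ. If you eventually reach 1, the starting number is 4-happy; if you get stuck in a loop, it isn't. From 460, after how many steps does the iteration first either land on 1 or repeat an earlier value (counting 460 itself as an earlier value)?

10

460 → 4⁴ + 6⁴ + 0⁴ = 1552
1552 → 1⁴ + 5⁴ + 5⁴ + 2⁴ = 1267
1267 → 1⁴ + 2⁴ + 6⁴ + 7⁴ = 3714
3714 → 3⁴ + 7⁴ + 1⁴ + 4⁴ = 2739
2739 → 2⁴ + 7⁴ + 3⁴ + 9⁴ = 9059
9059 → 9⁴ + 0⁴ + 5⁴ + 9⁴ = 13747
13747 → 1⁴ + 3⁴ + 7⁴ + 4⁴ + 7⁴ = 5140
5140 → 5⁴ + 1⁴ + 4⁴ + 0⁴ = 882
882 → 8⁴ + 8⁴ + 2⁴ = 8208
8208 → 8⁴ + 2⁴ + 0⁴ + 8⁴ = 8208  — 8208 repeats.
That took 10 steps.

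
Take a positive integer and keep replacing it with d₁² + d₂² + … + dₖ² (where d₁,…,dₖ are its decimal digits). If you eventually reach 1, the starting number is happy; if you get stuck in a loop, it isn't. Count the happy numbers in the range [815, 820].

2

815: 815 → 90 → 81 → 65 → 61 → 37 → 58 → 89 → 145 → 42 → 20 → 4 → 16 → 37  — not happy
816: 816 → 101 → 2 → 4 → 16 → 37 → 58 → 89 → 145 → 42 → 20 → 4  — not happy
817: 817 → 114 → 18 → 65 → 61 → 37 → 58 → 89 → 145 → 42 → 20 → 4 → 16 → 37  — not happy
818: 818 → 129 → 86 → 100 → 1  — happy
819: 819 → 146 → 53 → 34 → 25 → 29 → 85 → 89 → 145 → 42 → 20 → 4 → 16 → 37 → 58 → 89  — not happy
820: 820 → 68 → 100 → 1  — happy
happy: 818, 820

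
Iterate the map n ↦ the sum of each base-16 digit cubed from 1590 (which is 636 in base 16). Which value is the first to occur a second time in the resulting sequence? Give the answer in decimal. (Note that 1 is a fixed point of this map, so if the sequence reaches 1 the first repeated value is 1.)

1590 = (6,3,6)_16 → 6³ + 3³ + 6³ = 459
459 = (1,12,11)_16 → 1³ + 12³ + 11³ = 3060
3060 = (11,15,4)_16 → 11³ + 15³ + 4³ = 4770
4770 = (1,2,10,2)_16 → 1³ + 2³ + 10³ + 2³ = 1017
1017 = (3,15,9)_16 → 3³ + 15³ + 9³ = 4131
4131 = (1,0,2,3)_16 → 1³ + 0³ + 2³ + 3³ = 36
36 = (2,4)_16 → 2³ + 4³ = 72
72 = (4,8)_16 → 4³ + 8³ = 576
576 = (2,4,0)_16 → 2³ + 4³ + 0³ = 72  — 72 already appeared earlier.

72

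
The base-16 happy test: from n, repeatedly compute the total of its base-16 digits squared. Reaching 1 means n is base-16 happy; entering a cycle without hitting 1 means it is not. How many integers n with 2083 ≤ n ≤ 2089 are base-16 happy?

2083: 2083 → 77 → 185 → 202 → 244 → 241 → 226 → 200 → 208 → 169 → 181 → 146 → 85 → 50 → 13 → 169  — not base-16 happy
2084: 2084 → 84 → 41 → 85 → 50 → 13 → 169 → 181 → 146 → 85  — not base-16 happy
2085: 2085 → 93 → 194 → 148 → 97 → 37 → 29 → 170 → 200 → 208 → 169 → 181 → 146 → 85 → 50 → 13 → 169  — not base-16 happy
2086: 2086 → 104 → 100 → 52 → 25 → 82 → 29 → 170 → 200 → 208 → 169 → 181 → 146 → 85 → 50 → 13 → 169  — not base-16 happy
2087: 2087 → 117 → 74 → 116 → 65 → 17 → 2 → 4 → 16 → 1  — base-16 happy
2088: 2088 → 132 → 80 → 25 → 82 → 29 → 170 → 200 → 208 → 169 → 181 → 146 → 85 → 50 → 13 → 169  — not base-16 happy
2089: 2089 → 149 → 106 → 136 → 128 → 64 → 16 → 1  — base-16 happy
base-16 happy: 2087, 2089

2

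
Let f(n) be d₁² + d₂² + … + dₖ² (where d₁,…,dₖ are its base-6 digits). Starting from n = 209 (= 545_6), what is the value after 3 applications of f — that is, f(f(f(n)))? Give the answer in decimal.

20

209 = (5,4,5)_6 → 5² + 4² + 5² = 25 + 16 + 25 = 66
66 = (1,5,0)_6 → 1² + 5² + 0² = 1 + 25 + 0 = 26
26 = (4,2)_6 → 4² + 2² = 16 + 4 = 20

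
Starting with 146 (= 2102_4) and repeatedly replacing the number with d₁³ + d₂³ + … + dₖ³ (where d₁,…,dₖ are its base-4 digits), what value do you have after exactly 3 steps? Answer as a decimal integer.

146 = (2,1,0,2)_4 → 17
17 = (1,0,1)_4 → 2
2 = (2)_4 → 8

8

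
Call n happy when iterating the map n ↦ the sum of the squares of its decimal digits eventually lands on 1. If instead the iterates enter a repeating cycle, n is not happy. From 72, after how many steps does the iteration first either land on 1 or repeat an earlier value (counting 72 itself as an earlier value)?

72 → 53
53 → 34
34 → 25
25 → 29
29 → 85
85 → 89
89 → 145
145 → 42
42 → 20
20 → 4
4 → 16
16 → 37
37 → 58
58 → 89  — 89 repeats.
That took 14 steps.

14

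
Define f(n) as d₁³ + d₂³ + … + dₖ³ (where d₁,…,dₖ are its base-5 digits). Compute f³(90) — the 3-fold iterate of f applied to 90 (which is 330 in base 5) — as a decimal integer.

90 = (3,3,0)_5 → 3³ + 3³ + 0³ = 54
54 = (2,0,4)_5 → 2³ + 0³ + 4³ = 72
72 = (2,4,2)_5 → 2³ + 4³ + 2³ = 80

80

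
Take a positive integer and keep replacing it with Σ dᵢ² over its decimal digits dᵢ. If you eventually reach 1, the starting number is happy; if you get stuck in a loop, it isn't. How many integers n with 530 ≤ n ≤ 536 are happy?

1

530: 530 → 34 → 25 → 29 → 85 → 89 → 145 → 42 → 20 → 4 → 16 → 37 → 58 → 89  — not happy
531: 531 → 35 → 34 → 25 → 29 → 85 → 89 → 145 → 42 → 20 → 4 → 16 → 37 → 58 → 89  — not happy
532: 532 → 38 → 73 → 58 → 89 → 145 → 42 → 20 → 4 → 16 → 37 → 58  — not happy
533: 533 → 43 → 25 → 29 → 85 → 89 → 145 → 42 → 20 → 4 → 16 → 37 → 58 → 89  — not happy
534: 534 → 50 → 25 → 29 → 85 → 89 → 145 → 42 → 20 → 4 → 16 → 37 → 58 → 89  — not happy
535: 535 → 59 → 106 → 37 → 58 → 89 → 145 → 42 → 20 → 4 → 16 → 37  — not happy
536: 536 → 70 → 49 → 97 → 130 → 10 → 1  — happy
happy: 536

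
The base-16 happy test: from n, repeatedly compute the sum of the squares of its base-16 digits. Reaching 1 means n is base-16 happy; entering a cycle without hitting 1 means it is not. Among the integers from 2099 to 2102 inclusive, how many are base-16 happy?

2

2099: 2099 → 82 → 29 → 170 → 200 → 208 → 169 → 181 → 146 → 85 → 50 → 13 → 169  (repeats 169)
2100: 2100 → 89 → 106 → 136 → 128 → 64 → 16 → 1  (reaches 1)
2101: 2101 → 98 → 40 → 68 → 32 → 4 → 16 → 1  (reaches 1)
2102: 2102 → 109 → 205 → 313 → 91 → 146 → 85 → 50 → 13 → 169 → 181 → 146  (repeats 146)
base-16 happy: 2100, 2101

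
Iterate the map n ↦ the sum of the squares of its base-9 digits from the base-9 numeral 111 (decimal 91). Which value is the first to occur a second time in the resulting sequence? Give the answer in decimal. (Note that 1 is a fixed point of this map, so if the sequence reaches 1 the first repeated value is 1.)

1

91 = (1,1,1)_9 → 1² + 1² + 1² = 3
3 = (3)_9 → 3² = 9
9 = (1,0)_9 → 1² + 0² = 1  — reached the fixed point 1.
1 → 1, so 1 is the first repeated value.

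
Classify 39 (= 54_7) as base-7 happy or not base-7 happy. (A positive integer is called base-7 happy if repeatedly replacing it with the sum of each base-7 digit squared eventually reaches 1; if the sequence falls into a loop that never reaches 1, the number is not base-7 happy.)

not base-7 happy

39 = (5,4)_7 → 5² + 4² = 41
41 = (5,6)_7 → 5² + 6² = 61
61 = (1,1,5)_7 → 1² + 1² + 5² = 27
27 = (3,6)_7 → 3² + 6² = 45
45 = (6,3)_7 → 6² + 3² = 45  — 45 already seen; the sequence cycles without reaching 1.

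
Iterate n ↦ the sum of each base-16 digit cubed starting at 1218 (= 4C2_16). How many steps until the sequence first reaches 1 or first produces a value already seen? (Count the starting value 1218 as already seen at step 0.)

1218 = (4,12,2)_16 → 1800
1800 = (7,0,8)_16 → 855
855 = (3,5,7)_16 → 495
495 = (1,14,15)_16 → 6120
6120 = (1,7,14,8)_16 → 3600
3600 = (14,1,0)_16 → 2745
2745 = (10,11,9)_16 → 3060
3060 = (11,15,4)_16 → 4770
4770 = (1,2,10,2)_16 → 1017
1017 = (3,15,9)_16 → 4131
4131 = (1,0,2,3)_16 → 36
36 = (2,4)_16 → 72
72 = (4,8)_16 → 576
576 = (2,4,0)_16 → 72  — 72 repeats.
That took 14 steps.

14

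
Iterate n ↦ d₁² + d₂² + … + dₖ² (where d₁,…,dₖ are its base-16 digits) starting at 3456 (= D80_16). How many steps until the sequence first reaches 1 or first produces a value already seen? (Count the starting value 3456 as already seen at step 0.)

3456 = (13,8,0)_16 → 13² + 8² + 0² = 233
233 = (14,9)_16 → 14² + 9² = 277
277 = (1,1,5)_16 → 1² + 1² + 5² = 27
27 = (1,11)_16 → 1² + 11² = 122
122 = (7,10)_16 → 7² + 10² = 149
149 = (9,5)_16 → 9² + 5² = 106
106 = (6,10)_16 → 6² + 10² = 136
136 = (8,8)_16 → 8² + 8² = 128
128 = (8,0)_16 → 8² + 0² = 64
64 = (4,0)_16 → 4² + 0² = 16
16 = (1,0)_16 → 1² + 0² = 1  — reached 1.
That took 11 steps.

11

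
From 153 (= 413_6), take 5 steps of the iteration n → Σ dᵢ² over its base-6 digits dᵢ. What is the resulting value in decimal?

153 = (4,1,3)_6 → 26
26 = (4,2)_6 → 20
20 = (3,2)_6 → 13
13 = (2,1)_6 → 5
5 = (5)_6 → 25

25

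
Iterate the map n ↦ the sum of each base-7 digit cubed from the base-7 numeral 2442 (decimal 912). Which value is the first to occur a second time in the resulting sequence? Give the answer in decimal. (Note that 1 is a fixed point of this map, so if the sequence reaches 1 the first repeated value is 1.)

912 = (2,4,4,2)_7 → 2³ + 4³ + 4³ + 2³ = 144
144 = (2,6,4)_7 → 2³ + 6³ + 4³ = 288
288 = (5,6,1)_7 → 5³ + 6³ + 1³ = 342
342 = (6,6,6)_7 → 6³ + 6³ + 6³ = 648
648 = (1,6,1,4)_7 → 1³ + 6³ + 1³ + 4³ = 282
282 = (5,5,2)_7 → 5³ + 5³ + 2³ = 258
258 = (5,1,6)_7 → 5³ + 1³ + 6³ = 342  — 342 already appeared earlier.

342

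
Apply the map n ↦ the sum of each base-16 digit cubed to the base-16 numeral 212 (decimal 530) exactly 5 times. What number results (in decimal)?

8

530 = (2,1,2)_16 → 2³ + 1³ + 2³ = 8 + 1 + 8 = 17
17 = (1,1)_16 → 1³ + 1³ = 1 + 1 = 2
2 = (2)_16 → 2³ = 8
8 = (8)_16 → 8³ = 512
512 = (2,0,0)_16 → 2³ + 0³ + 0³ = 8 + 0 + 0 = 8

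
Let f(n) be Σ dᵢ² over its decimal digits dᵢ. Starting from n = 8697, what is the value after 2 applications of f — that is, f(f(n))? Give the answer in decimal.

13

8697 → 8² + 6² + 9² + 7² = 64 + 36 + 81 + 49 = 230
230 → 2² + 3² + 0² = 4 + 9 + 0 = 13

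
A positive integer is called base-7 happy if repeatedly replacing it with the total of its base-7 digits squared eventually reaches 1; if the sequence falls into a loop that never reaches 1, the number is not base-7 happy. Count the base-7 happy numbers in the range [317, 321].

317: 317 → 49 → 1  (reaches 1)
318: 318 → 54 → 26 → 34 → 52 → 10 → 10  (repeats 10)
319: 319 → 61 → 27 → 45 → 45  (repeats 45)
320: 320 → 70 → 10 → 10  (repeats 10)
321: 321 → 81 → 33 → 41 → 61 → 27 → 45 → 45  (repeats 45)
base-7 happy: 317

1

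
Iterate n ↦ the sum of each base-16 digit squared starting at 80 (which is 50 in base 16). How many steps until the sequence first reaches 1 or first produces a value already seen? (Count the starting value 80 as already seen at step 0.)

80 = (5,0)_16 → 5² + 0² = 25
25 = (1,9)_16 → 1² + 9² = 82
82 = (5,2)_16 → 5² + 2² = 29
29 = (1,13)_16 → 1² + 13² = 170
170 = (10,10)_16 → 10² + 10² = 200
200 = (12,8)_16 → 12² + 8² = 208
208 = (13,0)_16 → 13² + 0² = 169
169 = (10,9)_16 → 10² + 9² = 181
181 = (11,5)_16 → 11² + 5² = 146
146 = (9,2)_16 → 9² + 2² = 85
85 = (5,5)_16 → 5² + 5² = 50
50 = (3,2)_16 → 3² + 2² = 13
13 = (13)_16 → 13² = 169  — 169 repeats.
That took 13 steps.

13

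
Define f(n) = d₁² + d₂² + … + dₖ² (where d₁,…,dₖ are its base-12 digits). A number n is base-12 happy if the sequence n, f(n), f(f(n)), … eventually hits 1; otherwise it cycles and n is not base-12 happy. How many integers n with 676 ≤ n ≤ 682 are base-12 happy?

1

676: 676 → 96 → 64 → 41 → 34 → 104 → 128 → 164 → 66 → 61 → 26 → 8 → 64  (repeats 64)
677: 677 → 105 → 145 → 2 → 4 → 16 → 17 → 26 → 8 → 64 → 41 → 34 → 104 → 128 → 164 → 66 → 61 → 26  (repeats 26)
678: 678 → 116 → 145 → 2 → 4 → 16 → 17 → 26 → 8 → 64 → 41 → 34 → 104 → 128 → 164 → 66 → 61 → 26  (repeats 26)
679: 679 → 129 → 181 → 11 → 121 → 101 → 89 → 74 → 40 → 25 → 5 → 25  (repeats 25)
680: 680 → 144 → 1  (reaches 1)
681: 681 → 161 → 27 → 13 → 2 → 4 → 16 → 17 → 26 → 8 → 64 → 41 → 34 → 104 → 128 → 164 → 66 → 61 → 26  (repeats 26)
682: 682 → 180 → 10 → 100 → 80 → 100  (repeats 100)
base-12 happy: 680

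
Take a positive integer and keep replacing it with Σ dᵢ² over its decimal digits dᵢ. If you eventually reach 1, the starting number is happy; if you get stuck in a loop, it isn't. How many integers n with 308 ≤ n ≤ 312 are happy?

1

308: 308 → 73 → 58 → 89 → 145 → 42 → 20 → 4 → 16 → 37 → 58  (repeats 58)
309: 309 → 90 → 81 → 65 → 61 → 37 → 58 → 89 → 145 → 42 → 20 → 4 → 16 → 37  (repeats 37)
310: 310 → 10 → 1  (reaches 1)
311: 311 → 11 → 2 → 4 → 16 → 37 → 58 → 89 → 145 → 42 → 20 → 4  (repeats 4)
312: 312 → 14 → 17 → 50 → 25 → 29 → 85 → 89 → 145 → 42 → 20 → 4 → 16 → 37 → 58 → 89  (repeats 89)
happy: 310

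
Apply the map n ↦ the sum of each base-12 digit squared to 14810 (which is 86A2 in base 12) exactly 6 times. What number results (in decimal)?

34

14810 = (8,6,10,2)_12 → 8² + 6² + 10² + 2² = 204
204 = (1,5,0)_12 → 1² + 5² + 0² = 26
26 = (2,2)_12 → 2² + 2² = 8
8 = (8)_12 → 8² = 64
64 = (5,4)_12 → 5² + 4² = 41
41 = (3,5)_12 → 3² + 5² = 34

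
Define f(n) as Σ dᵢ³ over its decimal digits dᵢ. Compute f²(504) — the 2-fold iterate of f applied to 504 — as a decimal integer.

504 → 189
189 → 1242

1242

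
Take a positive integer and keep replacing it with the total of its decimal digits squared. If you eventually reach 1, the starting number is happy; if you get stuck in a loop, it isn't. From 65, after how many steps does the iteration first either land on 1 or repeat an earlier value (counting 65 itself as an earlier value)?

10

65 → 6² + 5² = 36 + 25 = 61
61 → 6² + 1² = 36 + 1 = 37
37 → 3² + 7² = 9 + 49 = 58
58 → 5² + 8² = 25 + 64 = 89
89 → 8² + 9² = 64 + 81 = 145
145 → 1² + 4² + 5² = 1 + 16 + 25 = 42
42 → 4² + 2² = 16 + 4 = 20
20 → 2² + 0² = 4 + 0 = 4
4 → 4² = 16
16 → 1² + 6² = 1 + 36 = 37  — 37 repeats.
That took 10 steps.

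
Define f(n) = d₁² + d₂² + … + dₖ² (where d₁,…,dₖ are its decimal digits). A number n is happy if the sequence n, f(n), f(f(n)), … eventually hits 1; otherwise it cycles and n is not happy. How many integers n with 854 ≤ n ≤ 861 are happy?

1

854: 854 → 105 → 26 → 40 → 16 → 37 → 58 → 89 → 145 → 42 → 20 → 4 → 16  (repeats 16)
855: 855 → 114 → 18 → 65 → 61 → 37 → 58 → 89 → 145 → 42 → 20 → 4 → 16 → 37  (repeats 37)
856: 856 → 125 → 30 → 9 → 81 → 65 → 61 → 37 → 58 → 89 → 145 → 42 → 20 → 4 → 16 → 37  (repeats 37)
857: 857 → 138 → 74 → 65 → 61 → 37 → 58 → 89 → 145 → 42 → 20 → 4 → 16 → 37  (repeats 37)
858: 858 → 153 → 35 → 34 → 25 → 29 → 85 → 89 → 145 → 42 → 20 → 4 → 16 → 37 → 58 → 89  (repeats 89)
859: 859 → 170 → 50 → 25 → 29 → 85 → 89 → 145 → 42 → 20 → 4 → 16 → 37 → 58 → 89  (repeats 89)
860: 860 → 100 → 1  (reaches 1)
861: 861 → 101 → 2 → 4 → 16 → 37 → 58 → 89 → 145 → 42 → 20 → 4  (repeats 4)
happy: 860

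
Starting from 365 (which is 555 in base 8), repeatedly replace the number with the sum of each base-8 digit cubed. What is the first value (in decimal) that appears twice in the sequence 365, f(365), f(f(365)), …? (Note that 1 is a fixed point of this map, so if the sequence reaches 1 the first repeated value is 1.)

365 = (5,5,5)_8 → 5³ + 5³ + 5³ = 375
375 = (5,6,7)_8 → 5³ + 6³ + 7³ = 684
684 = (1,2,5,4)_8 → 1³ + 2³ + 5³ + 4³ = 198
198 = (3,0,6)_8 → 3³ + 0³ + 6³ = 243
243 = (3,6,3)_8 → 3³ + 6³ + 3³ = 270
270 = (4,1,6)_8 → 4³ + 1³ + 6³ = 281
281 = (4,3,1)_8 → 4³ + 3³ + 1³ = 92
92 = (1,3,4)_8 → 1³ + 3³ + 4³ = 92  — 92 already appeared earlier.

92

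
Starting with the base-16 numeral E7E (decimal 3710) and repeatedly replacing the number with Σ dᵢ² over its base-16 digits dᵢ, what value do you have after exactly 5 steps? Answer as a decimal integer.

29

3710 = (14,7,14)_16 → 14² + 7² + 14² = 196 + 49 + 196 = 441
441 = (1,11,9)_16 → 1² + 11² + 9² = 1 + 121 + 81 = 203
203 = (12,11)_16 → 12² + 11² = 144 + 121 = 265
265 = (1,0,9)_16 → 1² + 0² + 9² = 1 + 0 + 81 = 82
82 = (5,2)_16 → 5² + 2² = 25 + 4 = 29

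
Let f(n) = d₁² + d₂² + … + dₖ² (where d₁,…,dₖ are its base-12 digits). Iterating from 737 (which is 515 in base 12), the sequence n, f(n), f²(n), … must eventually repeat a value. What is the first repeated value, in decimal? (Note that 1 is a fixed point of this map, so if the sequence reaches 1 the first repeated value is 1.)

737 = (5,1,5)_12 → 51
51 = (4,3)_12 → 25
25 = (2,1)_12 → 5
5 = (5)_12 → 25  — 25 already appeared earlier.

25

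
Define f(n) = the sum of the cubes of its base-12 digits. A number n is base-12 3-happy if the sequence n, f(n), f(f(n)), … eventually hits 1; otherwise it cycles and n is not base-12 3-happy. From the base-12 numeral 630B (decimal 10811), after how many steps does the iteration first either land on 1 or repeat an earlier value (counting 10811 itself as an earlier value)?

10811 = (6,3,0,11)_12 → 6³ + 3³ + 0³ + 11³ = 1574
1574 = (10,11,2)_12 → 10³ + 11³ + 2³ = 2339
2339 = (1,4,2,11)_12 → 1³ + 4³ + 2³ + 11³ = 1404
1404 = (9,9,0)_12 → 9³ + 9³ + 0³ = 1458
1458 = (10,1,6)_12 → 10³ + 1³ + 6³ = 1217
1217 = (8,5,5)_12 → 8³ + 5³ + 5³ = 762
762 = (5,3,6)_12 → 5³ + 3³ + 6³ = 368
368 = (2,6,8)_12 → 2³ + 6³ + 8³ = 736
736 = (5,1,4)_12 → 5³ + 1³ + 4³ = 190
190 = (1,3,10)_12 → 1³ + 3³ + 10³ = 1028
1028 = (7,1,8)_12 → 7³ + 1³ + 8³ = 856
856 = (5,11,4)_12 → 5³ + 11³ + 4³ = 1520
1520 = (10,6,8)_12 → 10³ + 6³ + 8³ = 1728
1728 = (1,0,0,0)_12 → 1³ + 0³ + 0³ + 0³ = 1  — reached 1.
That took 14 steps.

14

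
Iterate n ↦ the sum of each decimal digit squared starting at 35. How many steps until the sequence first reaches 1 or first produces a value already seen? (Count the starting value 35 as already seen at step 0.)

35 → 3² + 5² = 9 + 25 = 34
34 → 3² + 4² = 9 + 16 = 25
25 → 2² + 5² = 4 + 25 = 29
29 → 2² + 9² = 4 + 81 = 85
85 → 8² + 5² = 64 + 25 = 89
89 → 8² + 9² = 64 + 81 = 145
145 → 1² + 4² + 5² = 1 + 16 + 25 = 42
42 → 4² + 2² = 16 + 4 = 20
20 → 2² + 0² = 4 + 0 = 4
4 → 4² = 16
16 → 1² + 6² = 1 + 36 = 37
37 → 3² + 7² = 9 + 49 = 58
58 → 5² + 8² = 25 + 64 = 89  — 89 repeats.
That took 13 steps.

13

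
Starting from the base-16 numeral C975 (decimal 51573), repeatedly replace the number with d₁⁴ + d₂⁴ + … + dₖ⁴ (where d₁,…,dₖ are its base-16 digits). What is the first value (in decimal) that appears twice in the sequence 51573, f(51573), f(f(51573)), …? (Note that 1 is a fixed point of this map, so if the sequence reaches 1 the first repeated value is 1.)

51573 = (12,9,7,5)_16 → 30323
30323 = (7,6,7,3)_16 → 6179
6179 = (1,8,2,3)_16 → 4194
4194 = (1,0,6,2)_16 → 1313
1313 = (5,2,1)_16 → 642
642 = (2,8,2)_16 → 4128
4128 = (1,0,2,0)_16 → 17
17 = (1,1)_16 → 2
2 = (2)_16 → 16
16 = (1,0)_16 → 1  — reached the fixed point 1.
1 → 1, so 1 is the first repeated value.

1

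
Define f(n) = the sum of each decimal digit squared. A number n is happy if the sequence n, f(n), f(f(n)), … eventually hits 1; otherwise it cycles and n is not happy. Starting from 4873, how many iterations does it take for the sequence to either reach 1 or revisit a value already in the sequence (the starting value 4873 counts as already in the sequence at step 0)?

4873 → 138
138 → 74
74 → 65
65 → 61
61 → 37
37 → 58
58 → 89
89 → 145
145 → 42
42 → 20
20 → 4
4 → 16
16 → 37  — 37 repeats.
That took 13 steps.

13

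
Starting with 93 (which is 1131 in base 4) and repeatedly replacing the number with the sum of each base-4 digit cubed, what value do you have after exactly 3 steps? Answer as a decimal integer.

93 = (1,1,3,1)_4 → 1³ + 1³ + 3³ + 1³ = 1 + 1 + 27 + 1 = 30
30 = (1,3,2)_4 → 1³ + 3³ + 2³ = 1 + 27 + 8 = 36
36 = (2,1,0)_4 → 2³ + 1³ + 0³ = 8 + 1 + 0 = 9

9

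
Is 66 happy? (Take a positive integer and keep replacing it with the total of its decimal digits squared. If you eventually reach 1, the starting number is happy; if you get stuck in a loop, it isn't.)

not happy

66 → 6² + 6² = 72
72 → 7² + 2² = 53
53 → 5² + 3² = 34
34 → 3² + 4² = 25
25 → 2² + 5² = 29
29 → 2² + 9² = 85
85 → 8² + 5² = 89
89 → 8² + 9² = 145
145 → 1² + 4² + 5² = 42
42 → 4² + 2² = 20
20 → 2² + 0² = 4
4 → 4² = 16
16 → 1² + 6² = 37
37 → 3² + 7² = 58
58 → 5² + 8² = 89  — 89 already seen; the sequence cycles without reaching 1.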